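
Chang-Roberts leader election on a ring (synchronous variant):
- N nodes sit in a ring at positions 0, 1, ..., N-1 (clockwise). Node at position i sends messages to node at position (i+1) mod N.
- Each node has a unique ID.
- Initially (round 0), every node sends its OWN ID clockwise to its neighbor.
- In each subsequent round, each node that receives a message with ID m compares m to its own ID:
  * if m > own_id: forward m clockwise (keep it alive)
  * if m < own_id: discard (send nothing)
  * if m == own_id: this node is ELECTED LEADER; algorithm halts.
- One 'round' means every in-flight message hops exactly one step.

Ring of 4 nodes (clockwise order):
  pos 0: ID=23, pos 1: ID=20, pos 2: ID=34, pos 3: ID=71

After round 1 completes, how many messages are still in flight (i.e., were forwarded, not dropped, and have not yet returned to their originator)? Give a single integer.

Answer: 2

Derivation:
Round 1: pos1(id20) recv 23: fwd; pos2(id34) recv 20: drop; pos3(id71) recv 34: drop; pos0(id23) recv 71: fwd
After round 1: 2 messages still in flight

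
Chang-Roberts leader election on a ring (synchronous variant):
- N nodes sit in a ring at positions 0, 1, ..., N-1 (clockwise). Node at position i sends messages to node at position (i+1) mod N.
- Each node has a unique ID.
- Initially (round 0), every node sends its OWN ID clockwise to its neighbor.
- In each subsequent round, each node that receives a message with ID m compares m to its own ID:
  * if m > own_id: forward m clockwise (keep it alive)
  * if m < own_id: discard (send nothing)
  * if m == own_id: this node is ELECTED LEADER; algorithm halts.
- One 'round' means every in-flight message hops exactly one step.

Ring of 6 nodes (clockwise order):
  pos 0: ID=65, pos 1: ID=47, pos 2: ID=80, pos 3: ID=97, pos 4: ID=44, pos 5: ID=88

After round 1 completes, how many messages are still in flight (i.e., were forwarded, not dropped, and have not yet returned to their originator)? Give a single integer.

Round 1: pos1(id47) recv 65: fwd; pos2(id80) recv 47: drop; pos3(id97) recv 80: drop; pos4(id44) recv 97: fwd; pos5(id88) recv 44: drop; pos0(id65) recv 88: fwd
After round 1: 3 messages still in flight

Answer: 3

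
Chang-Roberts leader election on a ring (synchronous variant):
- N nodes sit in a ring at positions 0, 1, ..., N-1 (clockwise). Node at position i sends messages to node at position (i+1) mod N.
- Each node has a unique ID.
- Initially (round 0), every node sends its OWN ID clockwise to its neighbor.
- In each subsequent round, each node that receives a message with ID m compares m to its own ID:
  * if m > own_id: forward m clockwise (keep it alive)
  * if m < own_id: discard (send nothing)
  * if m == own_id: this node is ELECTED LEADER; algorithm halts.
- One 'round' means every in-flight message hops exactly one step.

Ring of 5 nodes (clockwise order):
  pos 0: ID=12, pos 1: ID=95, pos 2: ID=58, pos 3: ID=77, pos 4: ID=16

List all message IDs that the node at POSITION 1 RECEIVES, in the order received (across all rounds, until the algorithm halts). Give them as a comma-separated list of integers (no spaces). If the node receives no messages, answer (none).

Round 1: pos1(id95) recv 12: drop; pos2(id58) recv 95: fwd; pos3(id77) recv 58: drop; pos4(id16) recv 77: fwd; pos0(id12) recv 16: fwd
Round 2: pos3(id77) recv 95: fwd; pos0(id12) recv 77: fwd; pos1(id95) recv 16: drop
Round 3: pos4(id16) recv 95: fwd; pos1(id95) recv 77: drop
Round 4: pos0(id12) recv 95: fwd
Round 5: pos1(id95) recv 95: ELECTED

Answer: 12,16,77,95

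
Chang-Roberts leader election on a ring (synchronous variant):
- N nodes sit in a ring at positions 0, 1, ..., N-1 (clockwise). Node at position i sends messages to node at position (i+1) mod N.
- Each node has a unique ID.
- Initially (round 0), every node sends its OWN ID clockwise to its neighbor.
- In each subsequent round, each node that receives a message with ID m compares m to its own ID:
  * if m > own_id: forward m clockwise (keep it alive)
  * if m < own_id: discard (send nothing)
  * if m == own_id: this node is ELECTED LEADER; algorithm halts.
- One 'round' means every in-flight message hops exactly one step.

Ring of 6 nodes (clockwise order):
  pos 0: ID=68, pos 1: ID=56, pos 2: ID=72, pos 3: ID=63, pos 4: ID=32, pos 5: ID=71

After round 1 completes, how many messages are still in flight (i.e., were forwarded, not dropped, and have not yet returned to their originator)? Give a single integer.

Answer: 4

Derivation:
Round 1: pos1(id56) recv 68: fwd; pos2(id72) recv 56: drop; pos3(id63) recv 72: fwd; pos4(id32) recv 63: fwd; pos5(id71) recv 32: drop; pos0(id68) recv 71: fwd
After round 1: 4 messages still in flight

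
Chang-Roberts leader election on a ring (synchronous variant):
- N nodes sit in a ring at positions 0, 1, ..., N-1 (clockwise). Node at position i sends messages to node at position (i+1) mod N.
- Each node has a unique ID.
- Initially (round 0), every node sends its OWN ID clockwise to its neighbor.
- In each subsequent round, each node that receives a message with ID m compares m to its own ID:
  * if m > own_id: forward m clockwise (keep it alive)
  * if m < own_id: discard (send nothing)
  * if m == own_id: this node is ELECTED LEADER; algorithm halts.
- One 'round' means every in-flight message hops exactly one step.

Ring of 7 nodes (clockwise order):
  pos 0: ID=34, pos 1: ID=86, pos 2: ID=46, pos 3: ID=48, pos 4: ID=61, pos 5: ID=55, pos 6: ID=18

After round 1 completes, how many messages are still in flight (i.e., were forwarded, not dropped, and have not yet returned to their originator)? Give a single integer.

Round 1: pos1(id86) recv 34: drop; pos2(id46) recv 86: fwd; pos3(id48) recv 46: drop; pos4(id61) recv 48: drop; pos5(id55) recv 61: fwd; pos6(id18) recv 55: fwd; pos0(id34) recv 18: drop
After round 1: 3 messages still in flight

Answer: 3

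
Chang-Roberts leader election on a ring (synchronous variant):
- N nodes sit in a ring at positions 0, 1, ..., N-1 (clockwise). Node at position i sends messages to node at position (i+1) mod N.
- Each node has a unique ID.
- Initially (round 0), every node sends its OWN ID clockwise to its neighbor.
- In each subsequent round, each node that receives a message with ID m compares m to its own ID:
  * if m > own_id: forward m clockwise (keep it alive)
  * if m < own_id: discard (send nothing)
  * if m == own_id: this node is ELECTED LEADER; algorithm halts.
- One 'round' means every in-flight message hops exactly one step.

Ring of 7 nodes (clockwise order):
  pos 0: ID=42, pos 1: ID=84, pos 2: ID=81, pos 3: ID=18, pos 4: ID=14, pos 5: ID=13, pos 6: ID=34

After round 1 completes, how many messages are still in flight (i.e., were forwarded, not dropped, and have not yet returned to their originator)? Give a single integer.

Answer: 4

Derivation:
Round 1: pos1(id84) recv 42: drop; pos2(id81) recv 84: fwd; pos3(id18) recv 81: fwd; pos4(id14) recv 18: fwd; pos5(id13) recv 14: fwd; pos6(id34) recv 13: drop; pos0(id42) recv 34: drop
After round 1: 4 messages still in flight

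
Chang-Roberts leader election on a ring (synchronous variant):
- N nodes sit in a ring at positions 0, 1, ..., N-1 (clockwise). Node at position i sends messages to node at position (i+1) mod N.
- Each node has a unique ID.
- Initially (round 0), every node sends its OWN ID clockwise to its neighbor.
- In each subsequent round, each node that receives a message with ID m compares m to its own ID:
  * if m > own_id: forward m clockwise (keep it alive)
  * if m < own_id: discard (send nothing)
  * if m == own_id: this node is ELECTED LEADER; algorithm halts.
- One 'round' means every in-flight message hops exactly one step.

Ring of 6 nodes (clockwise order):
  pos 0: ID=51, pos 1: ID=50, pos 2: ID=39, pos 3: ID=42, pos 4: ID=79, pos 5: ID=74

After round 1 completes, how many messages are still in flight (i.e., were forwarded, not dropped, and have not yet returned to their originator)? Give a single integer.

Round 1: pos1(id50) recv 51: fwd; pos2(id39) recv 50: fwd; pos3(id42) recv 39: drop; pos4(id79) recv 42: drop; pos5(id74) recv 79: fwd; pos0(id51) recv 74: fwd
After round 1: 4 messages still in flight

Answer: 4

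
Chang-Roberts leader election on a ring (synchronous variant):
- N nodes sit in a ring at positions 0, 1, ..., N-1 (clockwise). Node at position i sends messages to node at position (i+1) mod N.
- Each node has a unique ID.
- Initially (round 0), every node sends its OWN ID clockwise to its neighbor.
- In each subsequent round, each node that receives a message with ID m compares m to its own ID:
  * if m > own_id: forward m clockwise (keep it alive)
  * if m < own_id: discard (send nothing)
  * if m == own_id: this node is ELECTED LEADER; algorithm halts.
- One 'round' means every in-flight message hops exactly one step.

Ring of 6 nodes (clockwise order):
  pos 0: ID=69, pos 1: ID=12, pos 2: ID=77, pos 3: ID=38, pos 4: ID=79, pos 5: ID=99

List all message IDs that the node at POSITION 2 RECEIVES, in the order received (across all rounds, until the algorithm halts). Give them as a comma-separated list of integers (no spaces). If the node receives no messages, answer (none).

Answer: 12,69,99

Derivation:
Round 1: pos1(id12) recv 69: fwd; pos2(id77) recv 12: drop; pos3(id38) recv 77: fwd; pos4(id79) recv 38: drop; pos5(id99) recv 79: drop; pos0(id69) recv 99: fwd
Round 2: pos2(id77) recv 69: drop; pos4(id79) recv 77: drop; pos1(id12) recv 99: fwd
Round 3: pos2(id77) recv 99: fwd
Round 4: pos3(id38) recv 99: fwd
Round 5: pos4(id79) recv 99: fwd
Round 6: pos5(id99) recv 99: ELECTED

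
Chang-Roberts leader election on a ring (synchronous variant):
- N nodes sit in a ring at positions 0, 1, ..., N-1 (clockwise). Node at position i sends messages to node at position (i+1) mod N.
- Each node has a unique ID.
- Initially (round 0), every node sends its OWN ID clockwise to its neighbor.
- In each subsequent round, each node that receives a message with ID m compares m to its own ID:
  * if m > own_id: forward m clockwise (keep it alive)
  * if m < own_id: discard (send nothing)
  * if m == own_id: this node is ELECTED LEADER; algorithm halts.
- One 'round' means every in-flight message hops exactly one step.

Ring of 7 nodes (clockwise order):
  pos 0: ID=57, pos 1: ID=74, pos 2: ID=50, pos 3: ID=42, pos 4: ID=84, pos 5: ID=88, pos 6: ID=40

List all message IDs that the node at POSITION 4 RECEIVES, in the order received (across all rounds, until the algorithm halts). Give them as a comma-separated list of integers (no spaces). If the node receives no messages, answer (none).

Round 1: pos1(id74) recv 57: drop; pos2(id50) recv 74: fwd; pos3(id42) recv 50: fwd; pos4(id84) recv 42: drop; pos5(id88) recv 84: drop; pos6(id40) recv 88: fwd; pos0(id57) recv 40: drop
Round 2: pos3(id42) recv 74: fwd; pos4(id84) recv 50: drop; pos0(id57) recv 88: fwd
Round 3: pos4(id84) recv 74: drop; pos1(id74) recv 88: fwd
Round 4: pos2(id50) recv 88: fwd
Round 5: pos3(id42) recv 88: fwd
Round 6: pos4(id84) recv 88: fwd
Round 7: pos5(id88) recv 88: ELECTED

Answer: 42,50,74,88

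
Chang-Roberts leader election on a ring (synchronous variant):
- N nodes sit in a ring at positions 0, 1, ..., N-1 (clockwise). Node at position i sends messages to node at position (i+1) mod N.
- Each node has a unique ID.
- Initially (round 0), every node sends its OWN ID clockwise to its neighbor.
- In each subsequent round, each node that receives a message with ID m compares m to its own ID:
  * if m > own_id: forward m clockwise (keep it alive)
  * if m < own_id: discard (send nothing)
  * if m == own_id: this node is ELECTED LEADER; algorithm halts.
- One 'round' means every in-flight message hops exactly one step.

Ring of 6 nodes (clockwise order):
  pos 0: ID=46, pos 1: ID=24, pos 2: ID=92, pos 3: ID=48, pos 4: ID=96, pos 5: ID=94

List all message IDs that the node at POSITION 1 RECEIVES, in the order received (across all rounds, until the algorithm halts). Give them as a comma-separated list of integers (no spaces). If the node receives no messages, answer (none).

Answer: 46,94,96

Derivation:
Round 1: pos1(id24) recv 46: fwd; pos2(id92) recv 24: drop; pos3(id48) recv 92: fwd; pos4(id96) recv 48: drop; pos5(id94) recv 96: fwd; pos0(id46) recv 94: fwd
Round 2: pos2(id92) recv 46: drop; pos4(id96) recv 92: drop; pos0(id46) recv 96: fwd; pos1(id24) recv 94: fwd
Round 3: pos1(id24) recv 96: fwd; pos2(id92) recv 94: fwd
Round 4: pos2(id92) recv 96: fwd; pos3(id48) recv 94: fwd
Round 5: pos3(id48) recv 96: fwd; pos4(id96) recv 94: drop
Round 6: pos4(id96) recv 96: ELECTED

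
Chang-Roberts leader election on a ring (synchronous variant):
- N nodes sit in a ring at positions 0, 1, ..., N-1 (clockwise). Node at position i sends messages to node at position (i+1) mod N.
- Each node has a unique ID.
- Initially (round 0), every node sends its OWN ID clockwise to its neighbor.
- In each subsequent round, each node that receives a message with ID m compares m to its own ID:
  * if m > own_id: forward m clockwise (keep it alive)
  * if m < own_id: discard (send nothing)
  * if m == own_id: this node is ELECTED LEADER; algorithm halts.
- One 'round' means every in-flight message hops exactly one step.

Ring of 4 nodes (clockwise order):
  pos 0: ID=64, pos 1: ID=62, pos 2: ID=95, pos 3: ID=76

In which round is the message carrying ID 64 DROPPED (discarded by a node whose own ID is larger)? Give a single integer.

Round 1: pos1(id62) recv 64: fwd; pos2(id95) recv 62: drop; pos3(id76) recv 95: fwd; pos0(id64) recv 76: fwd
Round 2: pos2(id95) recv 64: drop; pos0(id64) recv 95: fwd; pos1(id62) recv 76: fwd
Round 3: pos1(id62) recv 95: fwd; pos2(id95) recv 76: drop
Round 4: pos2(id95) recv 95: ELECTED
Message ID 64 originates at pos 0; dropped at pos 2 in round 2

Answer: 2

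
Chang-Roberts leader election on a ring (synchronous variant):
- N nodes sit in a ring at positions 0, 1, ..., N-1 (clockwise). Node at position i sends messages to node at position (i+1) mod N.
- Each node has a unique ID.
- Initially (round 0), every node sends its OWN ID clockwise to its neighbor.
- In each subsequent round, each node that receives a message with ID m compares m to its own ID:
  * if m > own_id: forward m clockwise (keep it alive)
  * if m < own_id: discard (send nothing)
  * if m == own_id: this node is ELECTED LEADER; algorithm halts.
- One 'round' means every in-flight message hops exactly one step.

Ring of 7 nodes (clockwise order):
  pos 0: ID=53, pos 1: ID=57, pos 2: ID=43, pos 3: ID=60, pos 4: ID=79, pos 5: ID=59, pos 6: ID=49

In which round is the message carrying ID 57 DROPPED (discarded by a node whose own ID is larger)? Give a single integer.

Answer: 2

Derivation:
Round 1: pos1(id57) recv 53: drop; pos2(id43) recv 57: fwd; pos3(id60) recv 43: drop; pos4(id79) recv 60: drop; pos5(id59) recv 79: fwd; pos6(id49) recv 59: fwd; pos0(id53) recv 49: drop
Round 2: pos3(id60) recv 57: drop; pos6(id49) recv 79: fwd; pos0(id53) recv 59: fwd
Round 3: pos0(id53) recv 79: fwd; pos1(id57) recv 59: fwd
Round 4: pos1(id57) recv 79: fwd; pos2(id43) recv 59: fwd
Round 5: pos2(id43) recv 79: fwd; pos3(id60) recv 59: drop
Round 6: pos3(id60) recv 79: fwd
Round 7: pos4(id79) recv 79: ELECTED
Message ID 57 originates at pos 1; dropped at pos 3 in round 2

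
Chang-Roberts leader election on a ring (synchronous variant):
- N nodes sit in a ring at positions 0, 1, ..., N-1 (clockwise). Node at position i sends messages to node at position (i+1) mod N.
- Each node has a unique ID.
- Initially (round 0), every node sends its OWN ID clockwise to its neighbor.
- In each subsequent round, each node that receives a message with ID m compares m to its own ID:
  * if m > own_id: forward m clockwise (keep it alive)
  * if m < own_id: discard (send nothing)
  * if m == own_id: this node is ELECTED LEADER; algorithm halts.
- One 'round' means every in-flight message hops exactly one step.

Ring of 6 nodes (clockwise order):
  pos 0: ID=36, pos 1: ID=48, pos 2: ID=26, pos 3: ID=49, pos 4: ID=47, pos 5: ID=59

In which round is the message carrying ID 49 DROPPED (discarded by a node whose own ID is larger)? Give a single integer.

Answer: 2

Derivation:
Round 1: pos1(id48) recv 36: drop; pos2(id26) recv 48: fwd; pos3(id49) recv 26: drop; pos4(id47) recv 49: fwd; pos5(id59) recv 47: drop; pos0(id36) recv 59: fwd
Round 2: pos3(id49) recv 48: drop; pos5(id59) recv 49: drop; pos1(id48) recv 59: fwd
Round 3: pos2(id26) recv 59: fwd
Round 4: pos3(id49) recv 59: fwd
Round 5: pos4(id47) recv 59: fwd
Round 6: pos5(id59) recv 59: ELECTED
Message ID 49 originates at pos 3; dropped at pos 5 in round 2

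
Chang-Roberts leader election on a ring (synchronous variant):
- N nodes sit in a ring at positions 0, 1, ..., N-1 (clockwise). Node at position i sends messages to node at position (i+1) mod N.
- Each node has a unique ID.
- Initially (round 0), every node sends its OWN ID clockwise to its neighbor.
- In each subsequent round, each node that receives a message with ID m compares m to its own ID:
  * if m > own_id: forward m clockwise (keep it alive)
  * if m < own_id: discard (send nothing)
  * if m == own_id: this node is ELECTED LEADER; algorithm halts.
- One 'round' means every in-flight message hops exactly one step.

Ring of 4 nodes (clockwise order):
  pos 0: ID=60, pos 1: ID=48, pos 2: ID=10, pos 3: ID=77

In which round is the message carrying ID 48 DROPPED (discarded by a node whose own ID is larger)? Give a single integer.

Round 1: pos1(id48) recv 60: fwd; pos2(id10) recv 48: fwd; pos3(id77) recv 10: drop; pos0(id60) recv 77: fwd
Round 2: pos2(id10) recv 60: fwd; pos3(id77) recv 48: drop; pos1(id48) recv 77: fwd
Round 3: pos3(id77) recv 60: drop; pos2(id10) recv 77: fwd
Round 4: pos3(id77) recv 77: ELECTED
Message ID 48 originates at pos 1; dropped at pos 3 in round 2

Answer: 2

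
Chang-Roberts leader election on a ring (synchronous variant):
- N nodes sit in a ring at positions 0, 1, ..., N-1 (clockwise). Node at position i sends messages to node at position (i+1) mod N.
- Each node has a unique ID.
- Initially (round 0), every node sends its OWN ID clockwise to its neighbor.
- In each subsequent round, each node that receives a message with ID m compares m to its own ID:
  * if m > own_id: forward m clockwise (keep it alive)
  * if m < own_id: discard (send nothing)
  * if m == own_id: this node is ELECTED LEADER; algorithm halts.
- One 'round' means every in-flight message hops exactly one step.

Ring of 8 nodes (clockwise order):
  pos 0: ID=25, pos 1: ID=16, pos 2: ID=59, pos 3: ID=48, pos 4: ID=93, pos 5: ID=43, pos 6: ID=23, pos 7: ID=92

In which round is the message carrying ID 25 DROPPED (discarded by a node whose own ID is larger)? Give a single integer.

Answer: 2

Derivation:
Round 1: pos1(id16) recv 25: fwd; pos2(id59) recv 16: drop; pos3(id48) recv 59: fwd; pos4(id93) recv 48: drop; pos5(id43) recv 93: fwd; pos6(id23) recv 43: fwd; pos7(id92) recv 23: drop; pos0(id25) recv 92: fwd
Round 2: pos2(id59) recv 25: drop; pos4(id93) recv 59: drop; pos6(id23) recv 93: fwd; pos7(id92) recv 43: drop; pos1(id16) recv 92: fwd
Round 3: pos7(id92) recv 93: fwd; pos2(id59) recv 92: fwd
Round 4: pos0(id25) recv 93: fwd; pos3(id48) recv 92: fwd
Round 5: pos1(id16) recv 93: fwd; pos4(id93) recv 92: drop
Round 6: pos2(id59) recv 93: fwd
Round 7: pos3(id48) recv 93: fwd
Round 8: pos4(id93) recv 93: ELECTED
Message ID 25 originates at pos 0; dropped at pos 2 in round 2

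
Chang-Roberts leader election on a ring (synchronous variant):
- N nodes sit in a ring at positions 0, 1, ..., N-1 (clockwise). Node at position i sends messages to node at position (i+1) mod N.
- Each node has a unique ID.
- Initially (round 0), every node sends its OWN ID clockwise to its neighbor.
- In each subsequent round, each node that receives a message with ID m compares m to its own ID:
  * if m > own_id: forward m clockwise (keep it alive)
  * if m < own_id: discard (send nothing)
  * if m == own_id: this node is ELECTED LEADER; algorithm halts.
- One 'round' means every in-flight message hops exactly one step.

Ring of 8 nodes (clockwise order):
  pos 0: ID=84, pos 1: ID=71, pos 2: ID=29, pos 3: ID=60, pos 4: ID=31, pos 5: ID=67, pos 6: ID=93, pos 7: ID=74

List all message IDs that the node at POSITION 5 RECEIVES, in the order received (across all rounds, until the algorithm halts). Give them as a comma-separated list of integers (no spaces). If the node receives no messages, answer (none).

Round 1: pos1(id71) recv 84: fwd; pos2(id29) recv 71: fwd; pos3(id60) recv 29: drop; pos4(id31) recv 60: fwd; pos5(id67) recv 31: drop; pos6(id93) recv 67: drop; pos7(id74) recv 93: fwd; pos0(id84) recv 74: drop
Round 2: pos2(id29) recv 84: fwd; pos3(id60) recv 71: fwd; pos5(id67) recv 60: drop; pos0(id84) recv 93: fwd
Round 3: pos3(id60) recv 84: fwd; pos4(id31) recv 71: fwd; pos1(id71) recv 93: fwd
Round 4: pos4(id31) recv 84: fwd; pos5(id67) recv 71: fwd; pos2(id29) recv 93: fwd
Round 5: pos5(id67) recv 84: fwd; pos6(id93) recv 71: drop; pos3(id60) recv 93: fwd
Round 6: pos6(id93) recv 84: drop; pos4(id31) recv 93: fwd
Round 7: pos5(id67) recv 93: fwd
Round 8: pos6(id93) recv 93: ELECTED

Answer: 31,60,71,84,93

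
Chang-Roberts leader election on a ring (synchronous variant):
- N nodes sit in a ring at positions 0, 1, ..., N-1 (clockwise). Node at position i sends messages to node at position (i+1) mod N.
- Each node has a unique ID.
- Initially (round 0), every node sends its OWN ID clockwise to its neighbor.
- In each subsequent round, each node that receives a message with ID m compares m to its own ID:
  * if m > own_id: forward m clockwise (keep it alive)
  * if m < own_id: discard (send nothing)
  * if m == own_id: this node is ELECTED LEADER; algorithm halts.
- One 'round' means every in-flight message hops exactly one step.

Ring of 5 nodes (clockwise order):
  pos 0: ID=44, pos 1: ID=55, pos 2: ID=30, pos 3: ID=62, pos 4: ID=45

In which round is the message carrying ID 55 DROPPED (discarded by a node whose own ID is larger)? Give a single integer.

Answer: 2

Derivation:
Round 1: pos1(id55) recv 44: drop; pos2(id30) recv 55: fwd; pos3(id62) recv 30: drop; pos4(id45) recv 62: fwd; pos0(id44) recv 45: fwd
Round 2: pos3(id62) recv 55: drop; pos0(id44) recv 62: fwd; pos1(id55) recv 45: drop
Round 3: pos1(id55) recv 62: fwd
Round 4: pos2(id30) recv 62: fwd
Round 5: pos3(id62) recv 62: ELECTED
Message ID 55 originates at pos 1; dropped at pos 3 in round 2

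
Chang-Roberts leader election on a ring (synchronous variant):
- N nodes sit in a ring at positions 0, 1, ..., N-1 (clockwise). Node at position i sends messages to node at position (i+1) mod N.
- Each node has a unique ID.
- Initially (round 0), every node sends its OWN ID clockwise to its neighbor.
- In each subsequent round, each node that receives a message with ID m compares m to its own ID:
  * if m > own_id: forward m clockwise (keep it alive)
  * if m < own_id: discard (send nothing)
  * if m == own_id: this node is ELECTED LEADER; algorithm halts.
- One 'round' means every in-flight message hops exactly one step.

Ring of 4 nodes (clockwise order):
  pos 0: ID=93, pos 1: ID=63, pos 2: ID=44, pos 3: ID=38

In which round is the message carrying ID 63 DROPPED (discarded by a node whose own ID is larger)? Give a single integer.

Answer: 3

Derivation:
Round 1: pos1(id63) recv 93: fwd; pos2(id44) recv 63: fwd; pos3(id38) recv 44: fwd; pos0(id93) recv 38: drop
Round 2: pos2(id44) recv 93: fwd; pos3(id38) recv 63: fwd; pos0(id93) recv 44: drop
Round 3: pos3(id38) recv 93: fwd; pos0(id93) recv 63: drop
Round 4: pos0(id93) recv 93: ELECTED
Message ID 63 originates at pos 1; dropped at pos 0 in round 3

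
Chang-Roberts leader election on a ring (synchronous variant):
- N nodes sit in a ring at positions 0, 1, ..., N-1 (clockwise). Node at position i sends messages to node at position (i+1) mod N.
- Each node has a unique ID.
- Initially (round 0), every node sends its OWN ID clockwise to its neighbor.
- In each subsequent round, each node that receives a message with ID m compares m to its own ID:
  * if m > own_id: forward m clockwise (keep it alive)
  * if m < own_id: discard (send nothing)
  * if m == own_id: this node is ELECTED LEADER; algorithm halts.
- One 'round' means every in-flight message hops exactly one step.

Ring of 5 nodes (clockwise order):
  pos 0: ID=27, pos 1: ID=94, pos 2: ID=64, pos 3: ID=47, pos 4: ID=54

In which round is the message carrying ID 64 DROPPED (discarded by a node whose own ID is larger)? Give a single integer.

Round 1: pos1(id94) recv 27: drop; pos2(id64) recv 94: fwd; pos3(id47) recv 64: fwd; pos4(id54) recv 47: drop; pos0(id27) recv 54: fwd
Round 2: pos3(id47) recv 94: fwd; pos4(id54) recv 64: fwd; pos1(id94) recv 54: drop
Round 3: pos4(id54) recv 94: fwd; pos0(id27) recv 64: fwd
Round 4: pos0(id27) recv 94: fwd; pos1(id94) recv 64: drop
Round 5: pos1(id94) recv 94: ELECTED
Message ID 64 originates at pos 2; dropped at pos 1 in round 4

Answer: 4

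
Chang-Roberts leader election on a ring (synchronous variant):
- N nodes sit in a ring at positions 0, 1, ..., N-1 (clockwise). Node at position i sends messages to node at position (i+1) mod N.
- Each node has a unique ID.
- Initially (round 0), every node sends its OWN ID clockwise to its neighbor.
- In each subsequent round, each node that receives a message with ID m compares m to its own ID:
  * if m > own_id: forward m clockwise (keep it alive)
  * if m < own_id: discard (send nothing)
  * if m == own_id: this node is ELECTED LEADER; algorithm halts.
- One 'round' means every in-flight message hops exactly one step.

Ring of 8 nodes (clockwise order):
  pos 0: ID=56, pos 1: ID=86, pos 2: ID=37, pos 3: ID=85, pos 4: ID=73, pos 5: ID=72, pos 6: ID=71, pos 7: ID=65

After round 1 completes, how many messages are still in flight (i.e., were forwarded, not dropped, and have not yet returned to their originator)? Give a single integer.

Answer: 6

Derivation:
Round 1: pos1(id86) recv 56: drop; pos2(id37) recv 86: fwd; pos3(id85) recv 37: drop; pos4(id73) recv 85: fwd; pos5(id72) recv 73: fwd; pos6(id71) recv 72: fwd; pos7(id65) recv 71: fwd; pos0(id56) recv 65: fwd
After round 1: 6 messages still in flight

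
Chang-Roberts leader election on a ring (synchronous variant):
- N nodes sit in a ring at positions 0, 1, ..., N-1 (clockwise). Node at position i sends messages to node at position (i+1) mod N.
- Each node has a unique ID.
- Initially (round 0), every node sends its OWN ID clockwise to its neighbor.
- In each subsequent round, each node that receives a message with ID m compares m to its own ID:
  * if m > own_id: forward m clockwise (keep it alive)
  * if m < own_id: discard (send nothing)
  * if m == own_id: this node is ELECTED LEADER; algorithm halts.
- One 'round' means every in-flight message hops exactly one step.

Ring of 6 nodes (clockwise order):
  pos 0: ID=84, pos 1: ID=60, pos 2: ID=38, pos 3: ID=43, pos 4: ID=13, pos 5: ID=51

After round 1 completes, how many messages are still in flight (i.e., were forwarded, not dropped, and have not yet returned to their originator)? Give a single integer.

Answer: 3

Derivation:
Round 1: pos1(id60) recv 84: fwd; pos2(id38) recv 60: fwd; pos3(id43) recv 38: drop; pos4(id13) recv 43: fwd; pos5(id51) recv 13: drop; pos0(id84) recv 51: drop
After round 1: 3 messages still in flight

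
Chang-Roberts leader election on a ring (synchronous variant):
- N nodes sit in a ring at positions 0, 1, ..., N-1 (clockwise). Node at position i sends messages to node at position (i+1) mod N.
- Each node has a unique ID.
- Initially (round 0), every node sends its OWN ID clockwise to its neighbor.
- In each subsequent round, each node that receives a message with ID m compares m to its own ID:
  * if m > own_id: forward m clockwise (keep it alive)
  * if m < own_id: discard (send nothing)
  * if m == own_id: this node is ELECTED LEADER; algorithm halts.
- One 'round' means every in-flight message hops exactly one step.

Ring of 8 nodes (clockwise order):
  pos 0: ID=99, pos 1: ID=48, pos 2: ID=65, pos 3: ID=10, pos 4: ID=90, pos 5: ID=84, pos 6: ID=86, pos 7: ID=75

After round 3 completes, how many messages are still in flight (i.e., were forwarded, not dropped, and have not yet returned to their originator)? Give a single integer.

Round 1: pos1(id48) recv 99: fwd; pos2(id65) recv 48: drop; pos3(id10) recv 65: fwd; pos4(id90) recv 10: drop; pos5(id84) recv 90: fwd; pos6(id86) recv 84: drop; pos7(id75) recv 86: fwd; pos0(id99) recv 75: drop
Round 2: pos2(id65) recv 99: fwd; pos4(id90) recv 65: drop; pos6(id86) recv 90: fwd; pos0(id99) recv 86: drop
Round 3: pos3(id10) recv 99: fwd; pos7(id75) recv 90: fwd
After round 3: 2 messages still in flight

Answer: 2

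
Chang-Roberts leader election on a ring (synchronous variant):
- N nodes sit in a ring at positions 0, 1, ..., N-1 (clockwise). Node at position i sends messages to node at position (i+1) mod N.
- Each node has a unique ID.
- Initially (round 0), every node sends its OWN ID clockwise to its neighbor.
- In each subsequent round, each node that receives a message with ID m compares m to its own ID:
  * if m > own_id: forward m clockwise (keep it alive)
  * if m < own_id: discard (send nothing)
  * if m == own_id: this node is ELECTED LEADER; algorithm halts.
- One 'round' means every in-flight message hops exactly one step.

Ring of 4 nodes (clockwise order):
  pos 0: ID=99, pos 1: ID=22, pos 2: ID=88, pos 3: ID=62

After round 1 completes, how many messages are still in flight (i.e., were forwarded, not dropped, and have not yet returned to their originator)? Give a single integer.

Answer: 2

Derivation:
Round 1: pos1(id22) recv 99: fwd; pos2(id88) recv 22: drop; pos3(id62) recv 88: fwd; pos0(id99) recv 62: drop
After round 1: 2 messages still in flight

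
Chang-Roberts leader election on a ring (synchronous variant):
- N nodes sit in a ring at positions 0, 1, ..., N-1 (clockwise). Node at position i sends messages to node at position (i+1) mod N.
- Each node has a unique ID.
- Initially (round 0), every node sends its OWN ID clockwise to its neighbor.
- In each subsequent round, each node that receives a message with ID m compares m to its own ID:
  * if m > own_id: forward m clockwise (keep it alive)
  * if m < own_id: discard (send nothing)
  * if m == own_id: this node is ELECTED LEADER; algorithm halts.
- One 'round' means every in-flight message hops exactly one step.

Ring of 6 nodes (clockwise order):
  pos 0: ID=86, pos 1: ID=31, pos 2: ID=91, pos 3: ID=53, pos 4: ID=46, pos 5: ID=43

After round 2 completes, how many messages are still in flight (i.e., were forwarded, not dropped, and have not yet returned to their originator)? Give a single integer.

Round 1: pos1(id31) recv 86: fwd; pos2(id91) recv 31: drop; pos3(id53) recv 91: fwd; pos4(id46) recv 53: fwd; pos5(id43) recv 46: fwd; pos0(id86) recv 43: drop
Round 2: pos2(id91) recv 86: drop; pos4(id46) recv 91: fwd; pos5(id43) recv 53: fwd; pos0(id86) recv 46: drop
After round 2: 2 messages still in flight

Answer: 2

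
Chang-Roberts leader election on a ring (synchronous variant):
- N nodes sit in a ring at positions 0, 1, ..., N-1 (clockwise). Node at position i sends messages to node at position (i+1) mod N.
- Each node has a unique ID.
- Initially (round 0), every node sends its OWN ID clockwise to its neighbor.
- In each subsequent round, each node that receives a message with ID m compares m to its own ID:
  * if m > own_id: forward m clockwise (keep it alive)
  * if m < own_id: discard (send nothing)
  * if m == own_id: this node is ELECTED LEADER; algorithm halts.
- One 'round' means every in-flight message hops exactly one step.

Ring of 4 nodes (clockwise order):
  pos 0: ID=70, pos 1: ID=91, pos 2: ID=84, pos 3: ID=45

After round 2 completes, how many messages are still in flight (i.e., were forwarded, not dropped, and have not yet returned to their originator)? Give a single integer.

Answer: 2

Derivation:
Round 1: pos1(id91) recv 70: drop; pos2(id84) recv 91: fwd; pos3(id45) recv 84: fwd; pos0(id70) recv 45: drop
Round 2: pos3(id45) recv 91: fwd; pos0(id70) recv 84: fwd
After round 2: 2 messages still in flight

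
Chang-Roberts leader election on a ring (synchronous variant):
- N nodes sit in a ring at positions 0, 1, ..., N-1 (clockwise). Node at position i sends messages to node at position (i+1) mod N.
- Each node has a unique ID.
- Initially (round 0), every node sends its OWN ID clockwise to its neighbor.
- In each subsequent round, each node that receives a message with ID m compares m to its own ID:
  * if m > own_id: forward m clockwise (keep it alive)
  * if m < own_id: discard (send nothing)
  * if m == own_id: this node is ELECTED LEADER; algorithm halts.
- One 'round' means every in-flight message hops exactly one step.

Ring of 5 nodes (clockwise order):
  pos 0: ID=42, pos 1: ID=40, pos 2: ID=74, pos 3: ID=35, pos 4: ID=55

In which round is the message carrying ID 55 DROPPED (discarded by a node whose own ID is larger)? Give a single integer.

Round 1: pos1(id40) recv 42: fwd; pos2(id74) recv 40: drop; pos3(id35) recv 74: fwd; pos4(id55) recv 35: drop; pos0(id42) recv 55: fwd
Round 2: pos2(id74) recv 42: drop; pos4(id55) recv 74: fwd; pos1(id40) recv 55: fwd
Round 3: pos0(id42) recv 74: fwd; pos2(id74) recv 55: drop
Round 4: pos1(id40) recv 74: fwd
Round 5: pos2(id74) recv 74: ELECTED
Message ID 55 originates at pos 4; dropped at pos 2 in round 3

Answer: 3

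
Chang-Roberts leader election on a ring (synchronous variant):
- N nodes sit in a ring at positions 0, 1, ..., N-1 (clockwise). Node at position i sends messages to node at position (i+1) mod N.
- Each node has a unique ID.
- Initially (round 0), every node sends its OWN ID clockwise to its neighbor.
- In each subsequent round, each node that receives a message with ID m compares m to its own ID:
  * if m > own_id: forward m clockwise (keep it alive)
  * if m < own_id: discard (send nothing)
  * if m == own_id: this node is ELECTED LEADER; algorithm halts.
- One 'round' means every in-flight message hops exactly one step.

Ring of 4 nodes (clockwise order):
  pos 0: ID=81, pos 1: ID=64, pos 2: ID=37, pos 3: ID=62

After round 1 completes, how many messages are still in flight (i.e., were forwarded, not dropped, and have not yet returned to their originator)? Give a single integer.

Answer: 2

Derivation:
Round 1: pos1(id64) recv 81: fwd; pos2(id37) recv 64: fwd; pos3(id62) recv 37: drop; pos0(id81) recv 62: drop
After round 1: 2 messages still in flight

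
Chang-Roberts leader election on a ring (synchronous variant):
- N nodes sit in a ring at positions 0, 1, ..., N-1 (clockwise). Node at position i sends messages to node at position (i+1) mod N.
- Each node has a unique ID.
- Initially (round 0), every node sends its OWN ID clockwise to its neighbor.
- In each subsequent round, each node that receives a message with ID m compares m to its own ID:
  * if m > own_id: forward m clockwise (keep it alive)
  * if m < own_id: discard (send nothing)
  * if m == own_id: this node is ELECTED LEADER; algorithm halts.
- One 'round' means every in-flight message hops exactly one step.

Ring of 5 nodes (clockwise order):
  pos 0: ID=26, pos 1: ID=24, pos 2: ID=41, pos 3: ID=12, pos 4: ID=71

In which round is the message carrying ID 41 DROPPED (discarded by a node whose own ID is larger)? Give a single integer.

Answer: 2

Derivation:
Round 1: pos1(id24) recv 26: fwd; pos2(id41) recv 24: drop; pos3(id12) recv 41: fwd; pos4(id71) recv 12: drop; pos0(id26) recv 71: fwd
Round 2: pos2(id41) recv 26: drop; pos4(id71) recv 41: drop; pos1(id24) recv 71: fwd
Round 3: pos2(id41) recv 71: fwd
Round 4: pos3(id12) recv 71: fwd
Round 5: pos4(id71) recv 71: ELECTED
Message ID 41 originates at pos 2; dropped at pos 4 in round 2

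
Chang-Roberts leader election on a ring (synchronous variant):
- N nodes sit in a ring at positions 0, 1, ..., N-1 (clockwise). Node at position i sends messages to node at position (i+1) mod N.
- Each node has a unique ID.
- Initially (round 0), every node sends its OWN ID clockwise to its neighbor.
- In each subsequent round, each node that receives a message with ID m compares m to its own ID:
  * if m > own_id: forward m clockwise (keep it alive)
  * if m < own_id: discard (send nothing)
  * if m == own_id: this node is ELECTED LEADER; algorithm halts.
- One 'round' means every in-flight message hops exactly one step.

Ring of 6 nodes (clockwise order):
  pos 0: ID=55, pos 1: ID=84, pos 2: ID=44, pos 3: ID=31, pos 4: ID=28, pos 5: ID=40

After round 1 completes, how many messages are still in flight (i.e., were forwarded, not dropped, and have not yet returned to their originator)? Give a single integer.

Round 1: pos1(id84) recv 55: drop; pos2(id44) recv 84: fwd; pos3(id31) recv 44: fwd; pos4(id28) recv 31: fwd; pos5(id40) recv 28: drop; pos0(id55) recv 40: drop
After round 1: 3 messages still in flight

Answer: 3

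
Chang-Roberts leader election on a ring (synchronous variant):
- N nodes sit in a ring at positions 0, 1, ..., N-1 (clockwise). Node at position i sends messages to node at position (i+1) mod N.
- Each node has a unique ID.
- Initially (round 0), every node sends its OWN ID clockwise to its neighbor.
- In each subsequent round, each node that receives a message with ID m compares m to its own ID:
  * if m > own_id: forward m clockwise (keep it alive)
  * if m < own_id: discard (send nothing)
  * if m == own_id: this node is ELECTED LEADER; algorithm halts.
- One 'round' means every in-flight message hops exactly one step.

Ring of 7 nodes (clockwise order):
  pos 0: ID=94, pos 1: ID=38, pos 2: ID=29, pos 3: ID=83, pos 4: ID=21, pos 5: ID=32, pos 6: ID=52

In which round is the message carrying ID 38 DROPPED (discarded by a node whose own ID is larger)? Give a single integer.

Round 1: pos1(id38) recv 94: fwd; pos2(id29) recv 38: fwd; pos3(id83) recv 29: drop; pos4(id21) recv 83: fwd; pos5(id32) recv 21: drop; pos6(id52) recv 32: drop; pos0(id94) recv 52: drop
Round 2: pos2(id29) recv 94: fwd; pos3(id83) recv 38: drop; pos5(id32) recv 83: fwd
Round 3: pos3(id83) recv 94: fwd; pos6(id52) recv 83: fwd
Round 4: pos4(id21) recv 94: fwd; pos0(id94) recv 83: drop
Round 5: pos5(id32) recv 94: fwd
Round 6: pos6(id52) recv 94: fwd
Round 7: pos0(id94) recv 94: ELECTED
Message ID 38 originates at pos 1; dropped at pos 3 in round 2

Answer: 2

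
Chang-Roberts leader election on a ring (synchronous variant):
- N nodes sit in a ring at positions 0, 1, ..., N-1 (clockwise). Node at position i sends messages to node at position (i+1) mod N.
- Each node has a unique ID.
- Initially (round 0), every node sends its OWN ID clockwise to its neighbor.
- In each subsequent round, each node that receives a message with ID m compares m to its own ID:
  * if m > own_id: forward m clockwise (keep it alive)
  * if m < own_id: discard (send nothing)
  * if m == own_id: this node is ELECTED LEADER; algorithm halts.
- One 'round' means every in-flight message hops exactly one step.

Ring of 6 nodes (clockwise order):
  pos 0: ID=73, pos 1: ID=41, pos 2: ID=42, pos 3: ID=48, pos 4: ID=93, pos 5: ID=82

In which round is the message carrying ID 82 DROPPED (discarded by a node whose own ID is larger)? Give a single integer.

Answer: 5

Derivation:
Round 1: pos1(id41) recv 73: fwd; pos2(id42) recv 41: drop; pos3(id48) recv 42: drop; pos4(id93) recv 48: drop; pos5(id82) recv 93: fwd; pos0(id73) recv 82: fwd
Round 2: pos2(id42) recv 73: fwd; pos0(id73) recv 93: fwd; pos1(id41) recv 82: fwd
Round 3: pos3(id48) recv 73: fwd; pos1(id41) recv 93: fwd; pos2(id42) recv 82: fwd
Round 4: pos4(id93) recv 73: drop; pos2(id42) recv 93: fwd; pos3(id48) recv 82: fwd
Round 5: pos3(id48) recv 93: fwd; pos4(id93) recv 82: drop
Round 6: pos4(id93) recv 93: ELECTED
Message ID 82 originates at pos 5; dropped at pos 4 in round 5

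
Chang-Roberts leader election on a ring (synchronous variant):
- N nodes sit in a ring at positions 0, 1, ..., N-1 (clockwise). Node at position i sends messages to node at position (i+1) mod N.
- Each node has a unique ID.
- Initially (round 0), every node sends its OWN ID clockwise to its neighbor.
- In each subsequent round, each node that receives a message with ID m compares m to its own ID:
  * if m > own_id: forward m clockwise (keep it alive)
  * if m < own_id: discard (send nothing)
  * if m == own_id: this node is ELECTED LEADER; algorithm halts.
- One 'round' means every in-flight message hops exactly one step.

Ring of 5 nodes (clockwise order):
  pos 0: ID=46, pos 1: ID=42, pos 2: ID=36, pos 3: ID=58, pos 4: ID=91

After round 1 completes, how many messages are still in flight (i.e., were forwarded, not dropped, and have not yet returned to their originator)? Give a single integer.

Answer: 3

Derivation:
Round 1: pos1(id42) recv 46: fwd; pos2(id36) recv 42: fwd; pos3(id58) recv 36: drop; pos4(id91) recv 58: drop; pos0(id46) recv 91: fwd
After round 1: 3 messages still in flight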